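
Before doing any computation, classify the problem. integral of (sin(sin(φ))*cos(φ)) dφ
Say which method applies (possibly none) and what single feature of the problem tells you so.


Verdict: u-substitution — everything non-trivial happens through the inner expression sin(φ), and its derivative accounts for the remaining factor up to a constant, so set u = sin(φ).


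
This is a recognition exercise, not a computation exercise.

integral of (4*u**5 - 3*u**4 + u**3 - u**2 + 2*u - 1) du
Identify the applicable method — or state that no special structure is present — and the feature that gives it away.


Method: no special technique — every term is a constant multiple of a power of u; term-wise power-rule integration needs no preliminary transformation.


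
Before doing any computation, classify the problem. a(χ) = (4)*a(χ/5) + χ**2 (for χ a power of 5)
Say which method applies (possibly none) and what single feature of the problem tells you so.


Diagnosis: the master substitution — the index is divided (χ/5), not shifted — substitute χ = 5^m to straighten it into a shift recurrence.


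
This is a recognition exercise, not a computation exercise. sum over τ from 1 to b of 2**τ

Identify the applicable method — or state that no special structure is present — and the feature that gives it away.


Diagnosis: the geometric series formula — each term is 2 times the previous one, so the geometric-series formula applies directly.


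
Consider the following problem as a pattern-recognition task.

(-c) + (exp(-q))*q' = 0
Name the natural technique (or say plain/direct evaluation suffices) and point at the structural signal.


Verdict: separation of variables — separating collects all q-dependence with the derivative and leaves all c-dependence opposite: variables separate. One could also solve this as an exact equation; with each coefficient in its own variable, separating is the same work with fewer steps.


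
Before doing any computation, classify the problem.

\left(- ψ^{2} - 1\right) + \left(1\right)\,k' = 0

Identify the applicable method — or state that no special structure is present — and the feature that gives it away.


Method: no special technique — with k absent the equation is not coupled at all: direct integration in ψ.


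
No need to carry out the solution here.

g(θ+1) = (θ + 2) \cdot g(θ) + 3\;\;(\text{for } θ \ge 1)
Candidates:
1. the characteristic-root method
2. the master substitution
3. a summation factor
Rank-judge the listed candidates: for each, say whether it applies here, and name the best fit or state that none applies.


Best approach: a summation factor — one-term recursion with variable weight θ + 2 is solved by product normalization, not by root-finding.
- the characteristic-root method: the coefficients change with the index, which the root method cannot absorb.
- the master substitution: this is shift-type recursion, outside the divide-and-conquer template.
- a summation factor: yes, a natural case for it.


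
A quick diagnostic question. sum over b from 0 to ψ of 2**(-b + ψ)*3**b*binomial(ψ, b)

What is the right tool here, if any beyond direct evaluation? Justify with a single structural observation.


Best approach: the binomial theorem — the binomial coefficients weight matched powers of 3 and 2, which is exactly the expansion of a binomial power.


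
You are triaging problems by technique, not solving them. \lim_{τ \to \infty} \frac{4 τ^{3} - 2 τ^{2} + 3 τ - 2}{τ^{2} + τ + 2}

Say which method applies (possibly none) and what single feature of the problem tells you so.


Verdict: dominant-term comparison — growth-rate triage: the leading powers of τ decide the limit, everything else is noise. As a single quotient, the ∞/∞ shape would yield to repeated differentiation as well — the growth comparison gets there in one look.


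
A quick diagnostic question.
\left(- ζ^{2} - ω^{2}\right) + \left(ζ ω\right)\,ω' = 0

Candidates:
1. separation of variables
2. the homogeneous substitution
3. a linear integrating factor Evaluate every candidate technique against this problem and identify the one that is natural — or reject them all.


Technique: the homogeneous substitution — the slope's numerator and denominator share total degree; set v = ω/ζ and the equation drops to separable form. Rearranged, this also fits the Bernoulli template directly; the homogeneous substitution reads the structure without the rearrangement.
- separation of variables: the two dependences are entangled, not a clean product of one-variable pieces.
- the homogeneous substitution — applies; the problem has the shape this method handles.
- a linear integrating factor — the unknown enters nonlinearly (through a power, a denominator, or a transcendental function), which the linear integrating-factor recipe cannot absorb as-is — any repair would come from a preliminary substitution, not the factor.


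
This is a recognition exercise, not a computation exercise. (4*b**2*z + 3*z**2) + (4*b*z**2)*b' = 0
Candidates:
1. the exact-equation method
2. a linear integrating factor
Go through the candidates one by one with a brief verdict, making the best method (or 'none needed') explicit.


Best approach: the exact-equation method — the compatibility test passes: the b-derivative of 4*b**2*z + 3*z**2 matches the z-derivative of 4*b*z**2, so integrate a potential.
- the exact-equation method — a fit — the right tool for this form.
- a linear integrating factor: the unknown enters nonlinearly (through a power, a denominator, or a transcendental function), which the linear integrating-factor recipe cannot absorb as-is — any repair would come from a preliminary substitution, not the factor.


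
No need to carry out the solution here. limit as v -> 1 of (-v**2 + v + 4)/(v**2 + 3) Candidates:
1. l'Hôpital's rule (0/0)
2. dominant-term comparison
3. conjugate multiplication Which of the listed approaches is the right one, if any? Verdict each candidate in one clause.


Best approach: no special technique — nothing blocks direct substitution at 1: plug in and finish.
- l'Hôpital's rule (0/0): substituting the point produces a determinate value, not a 0 over 0 clash.
- dominant-term comparison — no dominant-degree comparison decides it.
- conjugate multiplication — there is no infinity-minus-infinity radical difference to rationalize.


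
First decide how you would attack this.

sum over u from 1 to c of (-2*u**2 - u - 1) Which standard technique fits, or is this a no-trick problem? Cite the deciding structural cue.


Best approach: no special technique — recognize the absence of structure: constant-multiple powers of u summed plainly, no special method required.


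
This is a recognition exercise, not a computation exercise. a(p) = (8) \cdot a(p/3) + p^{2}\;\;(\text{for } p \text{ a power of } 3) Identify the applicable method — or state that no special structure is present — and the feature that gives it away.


Technique: the master substitution — the argument shrinks by the factor 3, so measure the index on a logarithmic scale and the recursion becomes a shift.


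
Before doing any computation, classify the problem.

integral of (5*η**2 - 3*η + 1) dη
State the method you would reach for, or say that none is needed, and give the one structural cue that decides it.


Method: no special technique — the integrand is a sum of constant multiples of powers of η — integrate term by term.


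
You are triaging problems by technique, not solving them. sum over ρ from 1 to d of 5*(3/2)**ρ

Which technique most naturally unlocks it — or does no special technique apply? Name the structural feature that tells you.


Verdict: the geometric series formula — each term is 3/2 times the previous one, so the geometric-series formula applies directly.


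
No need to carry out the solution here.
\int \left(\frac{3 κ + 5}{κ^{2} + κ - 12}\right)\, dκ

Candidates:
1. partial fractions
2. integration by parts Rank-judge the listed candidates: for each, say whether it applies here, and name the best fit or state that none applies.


Verdict: partial fractions — rational integrand, reducible denominator κ^{2} + κ - 12: decompose first, integrate second.
- partial fractions — a fit — the right tool for this form.
- integration by parts — the integrand does not split as a nonconstant polynomial times an exp, sine, cosine of a linear argument, or logarithm — no polynomial-kernel parts product to differentiate one side of.


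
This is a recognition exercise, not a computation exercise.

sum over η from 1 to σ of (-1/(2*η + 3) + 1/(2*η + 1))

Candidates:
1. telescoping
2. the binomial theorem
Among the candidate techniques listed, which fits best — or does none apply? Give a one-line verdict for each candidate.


Method: telescoping — a difference of consecutive values of one function (1/(2*η + 1) at one index and the next) — telescoping by construction.
- telescoping: a fit — the right tool for this form.
- the binomial theorem — there is no sum-raised-to-a-power identity hiding in these terms.


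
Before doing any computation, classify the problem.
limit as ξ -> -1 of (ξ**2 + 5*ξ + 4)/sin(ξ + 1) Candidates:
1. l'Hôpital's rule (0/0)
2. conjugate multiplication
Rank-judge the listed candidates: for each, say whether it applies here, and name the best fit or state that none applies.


Method: l'Hôpital's rule (0/0) — substituting -1 gives 0 over 0; differentiate top and bottom once and re-evaluate. Known elementary limits would finish this too — the rule just bypasses the case analysis.
- l'Hôpital's rule (0/0) — a fit — the right tool for this form.
- conjugate multiplication — rationalization has no target — no divergent radical difference appears.


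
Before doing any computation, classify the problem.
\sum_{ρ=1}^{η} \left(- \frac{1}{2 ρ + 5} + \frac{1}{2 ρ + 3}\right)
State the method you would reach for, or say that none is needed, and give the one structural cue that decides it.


Verdict: telescoping — each term adds \frac{1}{2 ρ + 3} and subtracts the same expression advanced one index; that subtracted piece cancels against the next term's added copy — only the boundary terms survive.


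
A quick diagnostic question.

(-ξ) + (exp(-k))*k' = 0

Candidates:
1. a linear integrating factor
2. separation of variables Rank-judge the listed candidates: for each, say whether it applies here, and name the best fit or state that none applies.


Diagnosis: separation of variables — one side of the product carries the independent variable, the other the unknown — the textbook separation shape.
- a linear integrating factor: a nonlinear term in the unknown puts this outside the integrating-factor template.
- separation of variables — applies; the problem has the shape this method handles.


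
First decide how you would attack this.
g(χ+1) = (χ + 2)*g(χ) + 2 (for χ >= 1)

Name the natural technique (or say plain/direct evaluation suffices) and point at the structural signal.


Verdict: a summation factor — an index-dependent multiplier χ + 2 rules out characteristic roots; a summation factor converts it to a pure difference.


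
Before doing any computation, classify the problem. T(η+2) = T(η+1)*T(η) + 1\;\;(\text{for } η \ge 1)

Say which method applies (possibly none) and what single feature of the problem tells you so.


Technique: no special technique — the unknown sequence enters the update nonlinearly, so no linear method fits the recurrence as written — direct iteration remains.


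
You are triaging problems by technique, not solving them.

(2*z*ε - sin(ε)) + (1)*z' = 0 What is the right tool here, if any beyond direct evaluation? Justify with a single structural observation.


Diagnosis: a linear integrating factor — linear in the unknown with genuine forcing: multiply through by the exponential of the integrated coefficient and the left side closes into one derivative.


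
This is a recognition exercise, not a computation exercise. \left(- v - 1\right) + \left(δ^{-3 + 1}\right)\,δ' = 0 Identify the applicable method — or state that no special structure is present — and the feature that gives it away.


Diagnosis: separation of variables — one side of the product carries the independent variable, the other the unknown — the textbook separation shape. The equation is exact as it stands too — a potential function exists — though separation reads the split structure directly.


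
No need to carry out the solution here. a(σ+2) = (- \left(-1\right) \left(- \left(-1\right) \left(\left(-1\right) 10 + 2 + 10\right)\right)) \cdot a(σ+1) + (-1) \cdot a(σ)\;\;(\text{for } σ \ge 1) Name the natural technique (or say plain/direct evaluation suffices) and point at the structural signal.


Method: the characteristic-root method — shift-invariance with fixed coefficients calls for exponential trials; the characteristic polynomial finds every r^σ.


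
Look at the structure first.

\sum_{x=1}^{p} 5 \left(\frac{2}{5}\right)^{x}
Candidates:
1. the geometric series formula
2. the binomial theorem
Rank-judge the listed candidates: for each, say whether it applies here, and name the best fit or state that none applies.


Technique: the geometric series formula — the ratio of consecutive terms is the constant \frac{2}{5}, independent of the index — a geometric sum.
- the geometric series formula: yes — fits the structure here.
- the binomial theorem — the terms lack the binomial-coefficient-weighted complementary-power pattern of an expansion.


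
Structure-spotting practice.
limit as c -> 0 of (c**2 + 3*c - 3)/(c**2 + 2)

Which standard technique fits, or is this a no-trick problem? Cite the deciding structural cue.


Technique: no special technique — no denominator vanishes and nothing blows up at 0: direct substitution is the whole computation.


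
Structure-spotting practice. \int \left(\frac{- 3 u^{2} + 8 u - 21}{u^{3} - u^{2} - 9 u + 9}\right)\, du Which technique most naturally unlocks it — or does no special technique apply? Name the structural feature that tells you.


Method: partial fractions — each factor of u^{3} - u^{2} - 9 u + 9 owns one elementary piece of the integrand — separate them and integrate piecewise.


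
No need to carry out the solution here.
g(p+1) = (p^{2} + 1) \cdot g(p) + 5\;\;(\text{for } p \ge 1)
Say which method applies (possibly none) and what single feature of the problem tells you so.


Best approach: a summation factor — it is first-order linear but the coefficient p^{2} + 1 depends on the index, so multiply through by a summation factor to telescope it.


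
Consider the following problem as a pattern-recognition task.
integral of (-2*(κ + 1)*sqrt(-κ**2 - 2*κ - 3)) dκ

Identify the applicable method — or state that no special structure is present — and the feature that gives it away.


Technique: u-substitution — everything non-trivial happens through the inner expression -κ**2 - 2*κ - 3, and its derivative accounts for the remaining factor up to a constant, so set u = -κ**2 - 2*κ - 3.


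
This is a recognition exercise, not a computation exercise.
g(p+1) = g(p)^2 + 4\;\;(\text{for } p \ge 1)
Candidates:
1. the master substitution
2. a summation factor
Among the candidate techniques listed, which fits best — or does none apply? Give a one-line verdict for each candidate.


Diagnosis: no special technique — the unknown enters the rule nonlinearly, not as a weighted sum — no linear method is even well-posed.
- the master substitution — with no divided-index recursive call, reindexing by powers of a base buys nothing.
- a summation factor: no summation factor applies — the rule is not linear in the sequence values.


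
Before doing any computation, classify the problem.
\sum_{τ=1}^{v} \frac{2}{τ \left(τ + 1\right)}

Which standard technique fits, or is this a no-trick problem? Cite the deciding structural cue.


Diagnosis: telescoping — \frac{2}{τ \left(τ + 1\right)} is a collapsed telescope: expand it into simple fractions to see the cancellation.


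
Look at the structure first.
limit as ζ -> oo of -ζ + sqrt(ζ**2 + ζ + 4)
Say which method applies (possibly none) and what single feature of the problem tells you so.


Verdict: conjugate multiplication — an infinity-minus-infinity difference with a surviving radical — multiply by the conjugate to cancel the divergence.


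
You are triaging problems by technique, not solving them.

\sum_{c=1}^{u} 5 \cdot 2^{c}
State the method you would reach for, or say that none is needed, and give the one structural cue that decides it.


Technique: the geometric series formula — check a ratio of consecutive terms: it is 2, independent of the index, so the geometric formula closes the sum.


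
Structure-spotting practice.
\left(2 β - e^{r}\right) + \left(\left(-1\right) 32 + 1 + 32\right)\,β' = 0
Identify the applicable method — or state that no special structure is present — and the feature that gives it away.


Best approach: a linear integrating factor — the unknown enters only to the first power against a nonzero forcing term — the integrating-factor template applies directly.


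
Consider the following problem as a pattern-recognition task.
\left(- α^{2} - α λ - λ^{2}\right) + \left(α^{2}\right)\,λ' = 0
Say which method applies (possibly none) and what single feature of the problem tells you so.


Best approach: the homogeneous substitution — the slope is degree-zero homogeneous: the ratio substitution v = λ/α collapses it.


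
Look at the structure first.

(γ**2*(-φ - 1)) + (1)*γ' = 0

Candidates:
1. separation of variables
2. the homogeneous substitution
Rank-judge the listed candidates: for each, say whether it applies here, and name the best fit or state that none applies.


Best approach: separation of variables — all dependence on the two variables factors apart, the defining separable shape.
- separation of variables — yes, a natural case for it.
- the homogeneous substitution: the slope is not a function of the ratio of the variables alone.


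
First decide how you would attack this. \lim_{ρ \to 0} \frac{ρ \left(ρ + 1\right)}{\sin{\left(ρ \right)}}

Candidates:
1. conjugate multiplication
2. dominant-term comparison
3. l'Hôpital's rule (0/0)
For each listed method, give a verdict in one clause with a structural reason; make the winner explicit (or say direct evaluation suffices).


Diagnosis: l'Hôpital's rule (0/0) — both numerator and denominator vanish at 0: the genuine 0/0 indeterminate that l'Hôpital exists for. A local series expansion at the point resolves it as well; the rule is the packaged version of that step.
- conjugate multiplication: there are no radicals in tension whose conjugate would simplify matters.
- dominant-term comparison: this limit is not decided by comparing leading-term growth at infinity.
- l'Hôpital's rule (0/0) — applicable, and directly so.


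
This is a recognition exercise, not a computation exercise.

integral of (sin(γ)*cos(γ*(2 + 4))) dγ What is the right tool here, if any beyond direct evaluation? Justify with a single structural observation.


Method: a trigonometric identity — sin(γ)*cos(γ*(2 + 4)) is a beat pattern — rewrite the product as a sum of single-frequency waves before integrating.


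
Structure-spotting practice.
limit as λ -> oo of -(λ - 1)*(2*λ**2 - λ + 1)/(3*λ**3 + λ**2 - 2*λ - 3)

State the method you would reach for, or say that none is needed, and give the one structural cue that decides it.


Best approach: dominant-term comparison — growth-rate triage: the leading powers of λ decide the limit, everything else is noise. Differentiating the expression as a single quotient would eventually settle it as well; matching dominant growth settles it immediately.


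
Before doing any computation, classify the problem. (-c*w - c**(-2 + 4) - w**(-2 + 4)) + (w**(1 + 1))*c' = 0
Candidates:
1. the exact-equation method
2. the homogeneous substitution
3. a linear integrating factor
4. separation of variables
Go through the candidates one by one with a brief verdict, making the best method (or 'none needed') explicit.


Method: the homogeneous substitution — the slope's numerator and denominator share total degree; set v = c/w and the equation drops to separable form.
- the exact-equation method: the cross partial derivatives disagree, so no single potential exists.
- the homogeneous substitution: applies; the problem has the shape this method handles.
- a linear integrating factor — the unknown enters nonlinearly (through a power, a denominator, or a transcendental function), which the linear integrating-factor recipe cannot absorb as-is — any repair would come from a preliminary substitution, not the factor.
- separation of variables — no division isolates the independent variable from the unknown.


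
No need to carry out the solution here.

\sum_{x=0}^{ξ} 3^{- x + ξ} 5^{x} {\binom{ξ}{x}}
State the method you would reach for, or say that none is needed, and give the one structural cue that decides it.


Diagnosis: the binomial theorem — binomial coefficients against complementary powers of 5 and 3: recognize the binomial expansion and resum.


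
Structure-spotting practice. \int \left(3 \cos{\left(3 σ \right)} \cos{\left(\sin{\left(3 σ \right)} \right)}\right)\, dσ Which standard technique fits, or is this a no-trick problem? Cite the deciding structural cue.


Method: u-substitution — spotting that 3 \cos{\left(3 σ \right)} is a constant multiple of the derivative of \sin{\left(3 σ \right)} is the key observation — substitute u = \sin{\left(3 σ \right)} and the integral becomes one-dimensional in u.


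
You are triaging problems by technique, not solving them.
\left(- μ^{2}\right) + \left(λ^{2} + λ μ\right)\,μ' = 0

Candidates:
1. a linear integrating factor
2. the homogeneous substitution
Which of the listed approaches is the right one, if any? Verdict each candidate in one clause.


Best approach: the homogeneous substitution — scaling λ and μ together leaves the slope fixed — it depends only on μ/λ, so substitute the ratio. A Bernoulli-style rewrite — possibly after exchanging which variable is treated as dependent — would work as well; the homogeneous substitution is the more immediate reading here.
- a linear integrating factor: a nonlinear term in the unknown puts this outside the integrating-factor template.
- the homogeneous substitution — a fit — the right tool for this form.


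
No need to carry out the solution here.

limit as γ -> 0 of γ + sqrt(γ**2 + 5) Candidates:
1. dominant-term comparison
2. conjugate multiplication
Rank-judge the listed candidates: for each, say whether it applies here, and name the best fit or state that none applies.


Method: no special technique — the function is continuous at 0; evaluation is itself the limit, no machinery required.
- dominant-term comparison: no dominant-degree comparison decides it.
- conjugate multiplication: multiplying by a conjugate would not remove any indeterminacy here.


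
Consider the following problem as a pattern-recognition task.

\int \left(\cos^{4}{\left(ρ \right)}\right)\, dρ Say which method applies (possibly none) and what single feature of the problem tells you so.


Diagnosis: a trigonometric identity — \cos^{4}{\left(ρ \right)} calls for power reduction: rewrite via double angles before any antiderivative is attempted.


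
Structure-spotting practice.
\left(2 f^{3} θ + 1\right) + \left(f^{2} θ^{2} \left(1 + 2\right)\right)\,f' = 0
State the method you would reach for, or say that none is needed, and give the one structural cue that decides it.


Method: the exact-equation method — equality of cross partials is the green light — assemble the potential function term by term.


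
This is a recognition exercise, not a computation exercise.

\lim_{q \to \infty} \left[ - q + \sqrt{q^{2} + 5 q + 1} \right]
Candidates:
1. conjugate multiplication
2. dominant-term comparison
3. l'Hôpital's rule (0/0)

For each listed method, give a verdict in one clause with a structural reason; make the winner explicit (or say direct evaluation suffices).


Method: conjugate multiplication — divergence minus divergence hides a finite answer — expose it by pairing \sqrt{q^{2} + 5 q + 1} - q with its conjugate.
- conjugate multiplication — applicable, and directly so.
- dominant-term comparison: this limit is not decided by comparing polynomial growth at infinity.
- l'Hôpital's rule (0/0) — substitution produces ∞ − ∞ rather than a vanishing quotient; the rule needs a 0/0 ratio to act on.


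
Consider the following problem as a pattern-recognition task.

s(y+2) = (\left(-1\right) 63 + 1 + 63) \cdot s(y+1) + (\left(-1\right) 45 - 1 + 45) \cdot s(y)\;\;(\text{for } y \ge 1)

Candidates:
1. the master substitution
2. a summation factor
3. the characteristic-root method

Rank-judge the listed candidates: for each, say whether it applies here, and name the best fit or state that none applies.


Method: the characteristic-root method — try a geometric ansatz r^y: constant coefficients turn the recurrence into one polynomial equation in r.
- the master substitution: the recursion shifts the index rather than dividing it.
- a summation factor: a summation factor telescopes one-step recursions; this one carries higher-order memory.
- the characteristic-root method — applicable, and directly so.


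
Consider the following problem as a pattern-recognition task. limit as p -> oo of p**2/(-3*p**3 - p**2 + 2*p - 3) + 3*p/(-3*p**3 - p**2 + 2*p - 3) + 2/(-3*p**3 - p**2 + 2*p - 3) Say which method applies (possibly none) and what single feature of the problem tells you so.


Diagnosis: dominant-term comparison — as p grows, only the highest-degree terms matter — compare leading terms and read the limit off. As a single quotient, the ∞/∞ shape would yield to repeated differentiation as well — the growth comparison gets there in one look.


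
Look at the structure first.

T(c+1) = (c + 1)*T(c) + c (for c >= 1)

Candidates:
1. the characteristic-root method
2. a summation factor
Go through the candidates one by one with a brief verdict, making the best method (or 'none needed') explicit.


Technique: a summation factor — one step of memory with a weight c + 1 that changes as the index grows — the summation-factor construction is built for this.
- the characteristic-root method: the coefficients change with the index, which the root method cannot absorb.
- a summation factor — yes — fits the structure here.


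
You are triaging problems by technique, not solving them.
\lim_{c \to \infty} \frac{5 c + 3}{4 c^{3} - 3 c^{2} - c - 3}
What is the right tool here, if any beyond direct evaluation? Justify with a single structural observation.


Verdict: dominant-term comparison — as c grows, only the highest-degree terms matter — compare leading terms and read the limit off. l'Hôpital's at-infinity variant applies to the expression viewed as a single quotient; the leading-term comparison is the direct route.


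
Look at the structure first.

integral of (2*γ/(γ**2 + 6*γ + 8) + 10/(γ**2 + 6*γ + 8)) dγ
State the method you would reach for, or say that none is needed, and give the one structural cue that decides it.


Best approach: partial fractions — γ**2 + 6*γ + 8 splits into linear pieces, so the quotient is a sum of simple fractions — decompose before integrating.


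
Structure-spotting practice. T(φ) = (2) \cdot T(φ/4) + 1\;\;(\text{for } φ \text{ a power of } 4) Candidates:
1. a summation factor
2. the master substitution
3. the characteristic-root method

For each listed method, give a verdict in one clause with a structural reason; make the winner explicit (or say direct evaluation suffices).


Verdict: the master substitution — the argument shrinks by the factor 4, so measure the index on a logarithmic scale and the recursion becomes a shift.
- a summation factor — a divided-index call is outside the fixed-shift first-order family a summation factor normalizes.
- the master substitution: yes, a natural case for it.
- the characteristic-root method — the recursion divides its index rather than shifting it — outside the constant-shift family the root method covers.


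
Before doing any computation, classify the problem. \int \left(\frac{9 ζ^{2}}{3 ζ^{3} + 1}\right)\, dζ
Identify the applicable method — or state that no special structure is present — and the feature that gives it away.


Diagnosis: u-substitution — a chain-rule shadow: 9 ζ^{2} alongside a function of 3 ζ^{3} + 1 means u = 3 ζ^{3} + 1 unwinds the composition in one step.


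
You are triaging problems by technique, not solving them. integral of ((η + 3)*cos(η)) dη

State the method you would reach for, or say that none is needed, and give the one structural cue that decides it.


Technique: integration by parts — a polynomial factor η + 3 multiplies cos(η); differentiating η + 3 lowers its degree while cos(η) integrates cleanly, so parts wins.


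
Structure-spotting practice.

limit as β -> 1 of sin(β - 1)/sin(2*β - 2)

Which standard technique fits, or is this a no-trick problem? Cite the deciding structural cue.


Best approach: l'Hôpital's rule (0/0) — numerator and denominator both vanish at 1 — a genuine 0/0 form, which is exactly when l'Hôpital applies. A first-order expansion at the point is an equally standard path; the rule packages it.


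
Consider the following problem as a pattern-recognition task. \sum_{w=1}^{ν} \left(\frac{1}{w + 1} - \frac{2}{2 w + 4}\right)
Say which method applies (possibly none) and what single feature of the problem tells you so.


Verdict: telescoping — consecutive terms evaluate one function at adjacent indices (\frac{1}{w + 1} is its current value): one term's tail is the next term's head, so the chain collapses.


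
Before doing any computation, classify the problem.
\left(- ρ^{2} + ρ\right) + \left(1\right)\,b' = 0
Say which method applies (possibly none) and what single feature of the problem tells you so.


Best approach: no special technique — with b absent the equation is not coupled at all: direct integration in ρ.


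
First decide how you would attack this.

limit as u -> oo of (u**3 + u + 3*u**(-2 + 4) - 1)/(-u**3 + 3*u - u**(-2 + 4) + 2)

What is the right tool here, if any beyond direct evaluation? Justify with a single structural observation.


Diagnosis: dominant-term comparison — as u grows, only the highest-degree terms matter — compare leading terms and read the limit off. As a single quotient, the ∞/∞ shape would yield to repeated differentiation as well — the growth comparison gets there in one look.


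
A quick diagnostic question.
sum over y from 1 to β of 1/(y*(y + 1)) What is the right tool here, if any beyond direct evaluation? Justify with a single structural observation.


Verdict: telescoping — the denominator's roots in 1/(y*(y + 1)) sit an integer apart: decomposition produces a self-cancelling chain.


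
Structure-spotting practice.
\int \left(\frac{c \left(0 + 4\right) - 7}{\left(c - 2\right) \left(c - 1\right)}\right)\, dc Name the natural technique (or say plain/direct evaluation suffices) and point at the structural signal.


Verdict: partial fractions — the bottom factors while the top stays lower-degree — split into simple fractions and integrate piece by piece.


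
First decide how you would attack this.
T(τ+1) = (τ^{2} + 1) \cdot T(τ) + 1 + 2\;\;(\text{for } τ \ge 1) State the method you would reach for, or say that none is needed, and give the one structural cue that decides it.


Technique: a summation factor — one step of memory with a weight τ^{2} + 1 that changes as the index grows — the summation-factor construction is built for this.


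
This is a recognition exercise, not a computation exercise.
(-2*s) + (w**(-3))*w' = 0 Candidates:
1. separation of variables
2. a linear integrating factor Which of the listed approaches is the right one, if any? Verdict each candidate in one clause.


Method: separation of variables — solved for the derivative, the right side splits multiplicatively into a function of each variable alone — divide and integrate each side.
- separation of variables: applies; the problem has the shape this method handles.
- a linear integrating factor — the unknown enters nonlinearly (through a power, a denominator, or a transcendental function), which the linear integrating-factor recipe cannot absorb as-is — any repair would come from a preliminary substitution, not the factor.


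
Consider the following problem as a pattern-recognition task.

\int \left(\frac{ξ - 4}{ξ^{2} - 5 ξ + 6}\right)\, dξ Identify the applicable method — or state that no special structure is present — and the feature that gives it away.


Verdict: partial fractions — the bottom, ξ^{2} - 5 ξ + 6, comes apart into simple factors, and a proper rational function over split factors decomposes.


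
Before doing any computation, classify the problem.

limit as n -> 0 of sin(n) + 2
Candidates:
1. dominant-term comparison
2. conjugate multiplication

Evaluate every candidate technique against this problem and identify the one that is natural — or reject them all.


Verdict: no special technique — the function is continuous at 0; evaluation is itself the limit, no machinery required.
- dominant-term comparison — no dominant-degree comparison decides it.
- conjugate multiplication: rationalization has no target — no divergent radical difference appears.


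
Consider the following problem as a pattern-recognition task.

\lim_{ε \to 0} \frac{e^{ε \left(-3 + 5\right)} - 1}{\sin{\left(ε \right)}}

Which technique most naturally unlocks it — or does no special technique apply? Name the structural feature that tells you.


Verdict: l'Hôpital's rule (0/0) — plug in 0: top and bottom both hit zero, so differentiate each and retry. The standard small-argument limits would also carry it; the rule is the systematic route.


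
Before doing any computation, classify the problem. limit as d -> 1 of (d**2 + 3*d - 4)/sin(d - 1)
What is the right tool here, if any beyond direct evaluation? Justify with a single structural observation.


Method: l'Hôpital's rule (0/0) — plug in 1: top and bottom both hit zero, so differentiate each and retry. A first-order expansion at the point is an equally standard path; the rule packages it.


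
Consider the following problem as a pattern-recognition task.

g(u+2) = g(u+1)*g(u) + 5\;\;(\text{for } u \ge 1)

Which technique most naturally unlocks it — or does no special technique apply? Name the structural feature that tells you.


Best approach: no special technique — the new term depends nonlinearly on the old ones, which disqualifies every superposition-based technique.


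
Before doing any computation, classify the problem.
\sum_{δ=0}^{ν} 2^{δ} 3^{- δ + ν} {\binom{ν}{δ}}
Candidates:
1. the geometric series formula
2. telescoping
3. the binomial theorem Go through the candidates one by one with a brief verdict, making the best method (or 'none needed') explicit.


Method: the binomial theorem — binomial coefficients against complementary powers of 2 and 3: recognize the binomial expansion and resum.
- the geometric series formula — consecutive terms are not related by a fixed multiplier.
- telescoping: computed from the summand as displayed, the partial sums build up without the pairwise collapse telescoping exploits.
- the binomial theorem: yes, a natural case for it.


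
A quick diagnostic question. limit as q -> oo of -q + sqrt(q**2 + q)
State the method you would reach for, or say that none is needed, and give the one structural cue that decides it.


Diagnosis: conjugate multiplication — the difference sqrt(q**2 + q) - q is an ∞ − ∞ stalemate; its conjugate partner breaks the tie.


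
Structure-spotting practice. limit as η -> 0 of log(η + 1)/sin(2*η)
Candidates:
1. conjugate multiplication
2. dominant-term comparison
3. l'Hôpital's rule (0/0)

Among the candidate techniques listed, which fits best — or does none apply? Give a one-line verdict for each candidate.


Method: l'Hôpital's rule (0/0) — plug in 0: top and bottom both hit zero, so differentiate each and retry. The standard small-argument limits would also carry it; the rule is the systematic route.
- conjugate multiplication — there is no infinity-minus-infinity radical difference to rationalize.
- dominant-term comparison — this is not a rational comparison of growth rates at infinity.
- l'Hôpital's rule (0/0) — yes, a natural case for it.


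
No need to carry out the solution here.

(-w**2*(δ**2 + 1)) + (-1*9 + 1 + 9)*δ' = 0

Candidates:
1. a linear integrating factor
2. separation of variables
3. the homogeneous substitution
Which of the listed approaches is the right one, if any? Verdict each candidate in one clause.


Verdict: separation of variables — all dependence on the two variables factors apart, the defining separable shape.
- a linear integrating factor: a nonlinear term in the unknown puts this outside the integrating-factor template.
- separation of variables: applicable, and directly so.
- the homogeneous substitution: rescaling both variables together changes the slope, so no ratio substitution collapses it.


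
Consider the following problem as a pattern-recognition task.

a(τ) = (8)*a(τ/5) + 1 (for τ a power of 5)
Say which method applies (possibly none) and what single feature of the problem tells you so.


Method: the master substitution — the argument τ/5 divides the index by 5; the standard τ = 5^m substitution converts it to a constant-shift recurrence.


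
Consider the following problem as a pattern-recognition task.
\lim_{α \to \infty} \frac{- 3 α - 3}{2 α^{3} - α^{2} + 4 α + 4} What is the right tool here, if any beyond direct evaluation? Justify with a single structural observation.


Method: dominant-term comparison — divide by the highest power of α present: lower-order terms vanish and the dominant ratio remains. l'Hôpital's at-infinity variant applies to the expression viewed as a single quotient; the leading-term comparison is the direct route.


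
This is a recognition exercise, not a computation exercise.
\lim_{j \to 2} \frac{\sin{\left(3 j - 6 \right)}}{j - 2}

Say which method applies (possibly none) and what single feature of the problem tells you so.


Verdict: l'Hôpital's rule (0/0) — the 0/0 form at 2 is the signature situation for l'Hôpital's rule. A local series expansion at the point resolves it as well; the rule is the packaged version of that step.


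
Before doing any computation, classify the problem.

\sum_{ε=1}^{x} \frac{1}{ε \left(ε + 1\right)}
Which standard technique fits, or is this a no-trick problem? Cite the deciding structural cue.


Technique: telescoping — \frac{1}{ε \left(ε + 1\right)} hides a difference of shifted reciprocals — decompose it and the middle of the sum vanishes.


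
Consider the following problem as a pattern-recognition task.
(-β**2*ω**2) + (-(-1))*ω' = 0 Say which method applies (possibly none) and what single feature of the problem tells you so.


Diagnosis: separation of variables — the derivative equals a pure function of β (namely β**2) times a pure function of ω (namely ω**2); divide and integrate each side.


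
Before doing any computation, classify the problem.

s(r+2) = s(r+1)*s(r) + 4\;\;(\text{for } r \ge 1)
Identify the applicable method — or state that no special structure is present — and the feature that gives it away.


Diagnosis: no special technique — the update rule curves (it is not linear in the unknown sequence), so no superposition-based closed form attaches — iterate or study it directly.
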